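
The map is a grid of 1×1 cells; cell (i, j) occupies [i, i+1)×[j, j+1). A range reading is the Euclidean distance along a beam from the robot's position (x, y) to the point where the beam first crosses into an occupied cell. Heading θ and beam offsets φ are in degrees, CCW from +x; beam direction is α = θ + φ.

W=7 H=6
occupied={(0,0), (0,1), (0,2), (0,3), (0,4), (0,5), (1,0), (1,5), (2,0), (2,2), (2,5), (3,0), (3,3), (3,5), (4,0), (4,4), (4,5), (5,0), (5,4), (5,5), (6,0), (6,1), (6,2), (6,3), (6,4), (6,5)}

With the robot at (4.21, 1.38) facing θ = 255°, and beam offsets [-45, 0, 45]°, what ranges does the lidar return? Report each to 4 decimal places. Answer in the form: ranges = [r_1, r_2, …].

ranges = [0.7600, 0.3934, 0.4388]

beam 1: φ=-45°, α=210°
  direction (-0.8660, -0.5000); cell (4,1); t to first gridline: x 0.2425, y 0.7600 (then +1.1547 / +2.0000)
    (3,1) via x @ 0.2425
    (3,0) via y @ 0.7600  # hit
  → r_1 = 0.7600
beam 2: φ=0°, α=255°
  direction (-0.2588, -0.9659); cell (4,1); t to first gridline: x 0.8114, y 0.3934 (then +3.8637 / +1.0353)
    (4,0) via y @ 0.3934  # hit
  → r_2 = 0.3934
beam 3: φ=45°, α=300°
  direction (0.5000, -0.8660); cell (4,1); t to first gridline: x 1.5800, y 0.4388 (then +2.0000 / +1.1547)
    (4,0) via y @ 0.4388  # hit
  → r_3 = 0.4388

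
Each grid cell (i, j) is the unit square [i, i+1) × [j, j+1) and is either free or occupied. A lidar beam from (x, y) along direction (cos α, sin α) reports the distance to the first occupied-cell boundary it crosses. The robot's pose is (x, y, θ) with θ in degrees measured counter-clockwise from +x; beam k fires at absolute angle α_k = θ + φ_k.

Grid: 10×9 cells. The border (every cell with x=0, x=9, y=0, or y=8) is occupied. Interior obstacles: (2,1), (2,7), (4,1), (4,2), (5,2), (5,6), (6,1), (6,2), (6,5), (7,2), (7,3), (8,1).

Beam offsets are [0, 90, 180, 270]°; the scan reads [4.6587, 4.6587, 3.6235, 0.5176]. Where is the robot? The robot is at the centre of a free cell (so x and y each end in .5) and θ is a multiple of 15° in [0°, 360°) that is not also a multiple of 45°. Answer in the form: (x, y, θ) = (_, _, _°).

Candidates: 44 free-cell centres × 16 headings = 704 poses. Raycast each; keep the one whose scan matches to 4 dp.
  (6.5, 4.5, 105°): beam 1 = 0.5176 ≠ 4.6587 ✗
  (5.5, 3.5, 30°): beam 1 = 4.0415 ≠ 4.6587 ✗
  (1.5, 4.5, 105°): beam 1 = 1.9319 ≠ 4.6587 ✗
  (8.5, 2.5, 60°): beam 1 = 1.0000 ≠ 4.6587 ✗
  …
  (4.5, 3.5, 15°): r_1=4.6587, r_2=4.6587, r_3=3.6235, r_4=0.5176 — all match ✓
Unique over the lattice → pose = (4.5, 3.5, 15°).

(x, y, θ) = (4.5, 3.5, 15°)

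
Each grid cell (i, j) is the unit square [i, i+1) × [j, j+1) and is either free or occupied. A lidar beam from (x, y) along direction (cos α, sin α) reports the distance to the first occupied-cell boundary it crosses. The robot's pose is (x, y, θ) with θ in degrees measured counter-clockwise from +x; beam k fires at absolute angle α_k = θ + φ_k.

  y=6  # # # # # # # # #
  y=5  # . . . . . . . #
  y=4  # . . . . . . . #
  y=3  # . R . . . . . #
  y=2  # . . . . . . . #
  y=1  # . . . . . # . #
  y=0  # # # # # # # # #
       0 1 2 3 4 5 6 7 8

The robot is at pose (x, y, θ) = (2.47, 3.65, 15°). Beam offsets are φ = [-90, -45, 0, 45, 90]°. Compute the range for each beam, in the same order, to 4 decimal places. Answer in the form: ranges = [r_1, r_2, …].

beam 1: φ=-90°, α=285°
  direction (0.2588, -0.9659); cell (2,3); t to first gridline: x 2.0478, y 0.6729 (then +3.8637 / +1.0353)
    (2,2) via y @ 0.6729
    (2,1) via y @ 1.7082
    (3,1) via x @ 2.0478
    (3,0) via y @ 2.7435  # hit
  → r_1 = 2.7435
beam 2: φ=-45°, α=330°
  direction (0.8660, -0.5000); cell (2,3); t to first gridline: x 0.6120, y 1.3000 (then +1.1547 / +2.0000)
    (3,3) via x @ 0.6120
    (3,2) via y @ 1.3000
    (4,2) via x @ 1.7667
    (5,2) via x @ 2.9214
    (5,1) via y @ 3.3000
    (6,1) via x @ 4.0761  # hit
  → r_2 = 4.0761
beam 3: φ=0°, α=15°
  direction (0.9659, 0.2588); cell (2,3); t to first gridline: x 0.5487, y 1.3523 (then +1.0353 / +3.8637)
    (3,3) via x @ 0.5487
    (3,4) via y @ 1.3523
    (4,4) via x @ 1.5840
    (5,4) via x @ 2.6192
    (6,4) via x @ 3.6545
    (7,4) via x @ 4.6898
    (7,5) via y @ 5.2160
    (8,5) via x @ 5.7251  # hit
  → r_3 = 5.7251
beam 4: φ=45°, α=60°
  direction (0.5000, 0.8660); cell (2,3); t to first gridline: x 1.0600, y 0.4041 (then +2.0000 / +1.1547)
    (2,4) via y @ 0.4041
    (3,4) via x @ 1.0600
    (3,5) via y @ 1.5588
    (3,6) via y @ 2.7135  # hit
  → r_4 = 2.7135
beam 5: φ=90°, α=105°
  direction (-0.2588, 0.9659); cell (2,3); t to first gridline: x 1.8159, y 0.3623 (then +3.8637 / +1.0353)
    (2,4) via y @ 0.3623
    (2,5) via y @ 1.3976
    (1,5) via x @ 1.8159
    (1,6) via y @ 2.4329  # hit
  → r_5 = 2.4329

ranges = [2.7435, 4.0761, 5.7251, 2.7135, 2.4329]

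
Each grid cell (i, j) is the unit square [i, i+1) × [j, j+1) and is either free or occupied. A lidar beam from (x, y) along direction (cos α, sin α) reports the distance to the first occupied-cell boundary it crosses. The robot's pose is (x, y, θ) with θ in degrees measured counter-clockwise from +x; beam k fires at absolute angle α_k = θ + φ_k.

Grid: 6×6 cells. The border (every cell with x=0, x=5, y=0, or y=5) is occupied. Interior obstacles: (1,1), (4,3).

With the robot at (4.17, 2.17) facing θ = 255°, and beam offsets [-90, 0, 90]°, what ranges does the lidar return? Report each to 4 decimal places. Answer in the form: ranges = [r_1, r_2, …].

beam 1: φ=-90°, α=165°
  cosα=-0.9659 sinα=0.2588 | (4,2) | tMaxX 0.1760 tMaxY 3.2069 | tΔX 1.0353 tΔY 3.8637
    t=0.1760 [x] (3,2)
    t=1.2113 [x] (2,2)
    t=2.2465 [x] (1,2)
    t=3.2069 [y] (1,3)
    t=3.2818 [x] (0,3) — stop
  → r_1 = 3.2818
beam 2: φ=0°, α=255°
  cosα=-0.2588 sinα=-0.9659 | (4,2) | tMaxX 0.6568 tMaxY 0.1760 | tΔX 3.8637 tΔY 1.0353
    t=0.1760 [y] (4,1)
    t=0.6568 [x] (3,1)
    t=1.2113 [y] (3,0) — stop
  → r_2 = 1.2113
beam 3: φ=90°, α=345°
  cosα=0.9659 sinα=-0.2588 | (4,2) | tMaxX 0.8593 tMaxY 0.6568 | tΔX 1.0353 tΔY 3.8637
    t=0.6568 [y] (4,1)
    t=0.8593 [x] (5,1) — stop
  → r_3 = 0.8593

ranges = [3.2818, 1.2113, 0.8593]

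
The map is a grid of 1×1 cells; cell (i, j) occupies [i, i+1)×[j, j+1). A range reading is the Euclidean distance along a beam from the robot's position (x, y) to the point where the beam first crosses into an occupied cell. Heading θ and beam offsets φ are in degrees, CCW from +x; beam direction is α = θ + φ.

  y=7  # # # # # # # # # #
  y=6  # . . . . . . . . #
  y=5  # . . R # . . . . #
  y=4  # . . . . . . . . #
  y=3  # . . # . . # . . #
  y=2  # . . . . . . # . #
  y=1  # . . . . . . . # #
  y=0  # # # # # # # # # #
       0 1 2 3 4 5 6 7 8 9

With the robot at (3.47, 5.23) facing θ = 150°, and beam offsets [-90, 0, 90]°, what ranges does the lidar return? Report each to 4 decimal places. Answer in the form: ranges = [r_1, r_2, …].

beam 1: φ=-90°, α=60°
  d=(0.5000,0.8660)  start (3,5)  tX=1.0600 tY=0.8891  stride 1/|dx|=2.0000 1/|dy|=1.1547
    cross y-line → (3,6), t=0.8891
    cross x-line → (4,6), t=1.0600
    cross y-line → (4,7), t=2.0438 (wall)
  → r_1 = 2.0438
beam 2: φ=0°, α=150°
  d=(-0.8660,0.5000)  start (3,5)  tX=0.5427 tY=1.5400  stride 1/|dx|=1.1547 1/|dy|=2.0000
    cross x-line → (2,5), t=0.5427
    cross y-line → (2,6), t=1.5400
    cross x-line → (1,6), t=1.6974
    cross x-line → (0,6), t=2.8521 (wall)
  → r_2 = 2.8521
beam 3: φ=90°, α=240°
  d=(-0.5000,-0.8660)  start (3,5)  tX=0.9400 tY=0.2656  stride 1/|dx|=2.0000 1/|dy|=1.1547
    cross y-line → (3,4), t=0.2656
    cross x-line → (2,4), t=0.9400
    cross y-line → (2,3), t=1.4203
    cross y-line → (2,2), t=2.5750
    cross x-line → (1,2), t=2.9400
    cross y-line → (1,1), t=3.7297
    cross y-line → (1,0), t=4.8844 (wall)
  → r_3 = 4.8844

ranges = [2.0438, 2.8521, 4.8844]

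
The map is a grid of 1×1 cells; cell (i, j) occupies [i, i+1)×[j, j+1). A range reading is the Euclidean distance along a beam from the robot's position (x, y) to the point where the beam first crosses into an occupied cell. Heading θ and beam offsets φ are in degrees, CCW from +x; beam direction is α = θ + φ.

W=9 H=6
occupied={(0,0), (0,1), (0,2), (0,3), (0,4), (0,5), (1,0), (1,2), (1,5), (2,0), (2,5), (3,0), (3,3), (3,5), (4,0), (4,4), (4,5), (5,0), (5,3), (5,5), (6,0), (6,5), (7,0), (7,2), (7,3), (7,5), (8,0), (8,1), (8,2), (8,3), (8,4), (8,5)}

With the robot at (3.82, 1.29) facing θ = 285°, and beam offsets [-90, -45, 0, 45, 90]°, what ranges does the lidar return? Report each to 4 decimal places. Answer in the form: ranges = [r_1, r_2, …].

beam 1: φ=-90°, α=195°
  dir = (cos 195°, sin 195°) = (-0.9659, -0.2588); from cell (3,1)
  next x-line at t=0.8489, next y-line at t=1.1205; Δt_x=1.0353, Δt_y=3.8637
    x: enter (2,1) at t=0.8489
    y: enter (2,0) at t=1.1205 ← occupied
  → r_1 = 1.1205
beam 2: φ=-45°, α=240°
  dir = (cos 240°, sin 240°) = (-0.5000, -0.8660); from cell (3,1)
  next x-line at t=1.6400, next y-line at t=0.3349; Δt_x=2.0000, Δt_y=1.1547
    y: enter (3,0) at t=0.3349 ← occupied
  → r_2 = 0.3349
beam 3: φ=0°, α=285°
  dir = (cos 285°, sin 285°) = (0.2588, -0.9659); from cell (3,1)
  next x-line at t=0.6955, next y-line at t=0.3002; Δt_x=3.8637, Δt_y=1.0353
    y: enter (3,0) at t=0.3002 ← occupied
  → r_3 = 0.3002
beam 4: φ=45°, α=330°
  dir = (cos 330°, sin 330°) = (0.8660, -0.5000); from cell (3,1)
  next x-line at t=0.2078, next y-line at t=0.5800; Δt_x=1.1547, Δt_y=2.0000
    x: enter (4,1) at t=0.2078
    y: enter (4,0) at t=0.5800 ← occupied
  → r_4 = 0.5800
beam 5: φ=90°, α=15°
  dir = (cos 15°, sin 15°) = (0.9659, 0.2588); from cell (3,1)
  next x-line at t=0.1863, next y-line at t=2.7432; Δt_x=1.0353, Δt_y=3.8637
    x: enter (4,1) at t=0.1863
    x: enter (5,1) at t=1.2216
    x: enter (6,1) at t=2.2569
    y: enter (6,2) at t=2.7432
    x: enter (7,2) at t=3.2922 ← occupied
  → r_5 = 3.2922

ranges = [1.1205, 0.3349, 0.3002, 0.5800, 3.2922]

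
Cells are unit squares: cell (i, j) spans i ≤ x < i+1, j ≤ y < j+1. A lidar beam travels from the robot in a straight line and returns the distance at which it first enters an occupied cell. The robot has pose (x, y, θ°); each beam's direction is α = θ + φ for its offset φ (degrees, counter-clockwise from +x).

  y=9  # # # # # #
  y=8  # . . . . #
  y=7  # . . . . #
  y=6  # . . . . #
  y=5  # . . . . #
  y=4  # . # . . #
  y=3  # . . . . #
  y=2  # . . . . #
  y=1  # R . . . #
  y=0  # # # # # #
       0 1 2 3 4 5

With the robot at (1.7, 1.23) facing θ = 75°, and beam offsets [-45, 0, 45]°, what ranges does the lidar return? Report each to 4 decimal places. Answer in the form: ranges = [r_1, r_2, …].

ranges = [3.8105, 2.8677, 1.4000]

beam 1: φ=-45°, α=30°
  direction (0.8660, 0.5000); cell (1,1); t to first gridline: x 0.3464, y 1.5400 (then +1.1547 / +2.0000)
    (2,1) via x @ 0.3464
    (3,1) via x @ 1.5011
    (3,2) via y @ 1.5400
    (4,2) via x @ 2.6558
    (4,3) via y @ 3.5400
    (5,3) via x @ 3.8105  # hit
  → r_1 = 3.8105
beam 2: φ=0°, α=75°
  direction (0.2588, 0.9659); cell (1,1); t to first gridline: x 1.1591, y 0.7972 (then +3.8637 / +1.0353)
    (1,2) via y @ 0.7972
    (2,2) via x @ 1.1591
    (2,3) via y @ 1.8324
    (2,4) via y @ 2.8677  # hit
  → r_2 = 2.8677
beam 3: φ=45°, α=120°
  direction (-0.5000, 0.8660); cell (1,1); t to first gridline: x 1.4000, y 0.8891 (then +2.0000 / +1.1547)
    (1,2) via y @ 0.8891
    (0,2) via x @ 1.4000  # hit
  → r_3 = 1.4000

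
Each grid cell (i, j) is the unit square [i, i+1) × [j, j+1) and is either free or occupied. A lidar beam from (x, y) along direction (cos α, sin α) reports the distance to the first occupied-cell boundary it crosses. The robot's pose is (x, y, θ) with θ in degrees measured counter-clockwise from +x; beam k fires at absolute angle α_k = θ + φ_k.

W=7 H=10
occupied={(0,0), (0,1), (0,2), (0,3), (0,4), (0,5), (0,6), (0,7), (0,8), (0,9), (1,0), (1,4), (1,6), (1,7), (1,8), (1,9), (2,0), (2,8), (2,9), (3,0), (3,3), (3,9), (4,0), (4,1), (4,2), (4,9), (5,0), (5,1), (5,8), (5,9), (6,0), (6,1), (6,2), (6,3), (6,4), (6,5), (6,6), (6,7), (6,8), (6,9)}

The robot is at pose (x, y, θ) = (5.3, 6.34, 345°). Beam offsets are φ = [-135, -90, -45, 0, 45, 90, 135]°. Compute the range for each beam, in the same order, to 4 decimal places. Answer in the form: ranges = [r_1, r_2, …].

beam 1: φ=-135°, α=210°
  cosα=-0.8660 sinα=-0.5000 | (5,6) | tMaxX 0.3464 tMaxY 0.6800 | tΔX 1.1547 tΔY 2.0000
    t=0.3464 [x] (4,6)
    t=0.6800 [y] (4,5)
    t=1.5011 [x] (3,5)
    t=2.6558 [x] (2,5)
    t=2.6800 [y] (2,4)
    t=3.8105 [x] (1,4) — stop
  → r_1 = 3.8105
beam 2: φ=-90°, α=255°
  cosα=-0.2588 sinα=-0.9659 | (5,6) | tMaxX 1.1591 tMaxY 0.3520 | tΔX 3.8637 tΔY 1.0353
    t=0.3520 [y] (5,5)
    t=1.1591 [x] (4,5)
    t=1.3873 [y] (4,4)
    t=2.4225 [y] (4,3)
    t=3.4578 [y] (4,2) — stop
  → r_2 = 3.4578
beam 3: φ=-45°, α=300°
  cosα=0.5000 sinα=-0.8660 | (5,6) | tMaxX 1.4000 tMaxY 0.3926 | tΔX 2.0000 tΔY 1.1547
    t=0.3926 [y] (5,5)
    t=1.4000 [x] (6,5) — stop
  → r_3 = 1.4000
beam 4: φ=0°, α=345°
  cosα=0.9659 sinα=-0.2588 | (5,6) | tMaxX 0.7247 tMaxY 1.3137 | tΔX 1.0353 tΔY 3.8637
    t=0.7247 [x] (6,6) — stop
  → r_4 = 0.7247
beam 5: φ=45°, α=30°
  cosα=0.8660 sinα=0.5000 | (5,6) | tMaxX 0.8083 tMaxY 1.3200 | tΔX 1.1547 tΔY 2.0000
    t=0.8083 [x] (6,6) — stop
  → r_5 = 0.8083
beam 6: φ=90°, α=75°
  cosα=0.2588 sinα=0.9659 | (5,6) | tMaxX 2.7046 tMaxY 0.6833 | tΔX 3.8637 tΔY 1.0353
    t=0.6833 [y] (5,7)
    t=1.7186 [y] (5,8) — stop
  → r_6 = 1.7186
beam 7: φ=135°, α=120°
  cosα=-0.5000 sinα=0.8660 | (5,6) | tMaxX 0.6000 tMaxY 0.7621 | tΔX 2.0000 tΔY 1.1547
    t=0.6000 [x] (4,6)
    t=0.7621 [y] (4,7)
    t=1.9168 [y] (4,8)
    t=2.6000 [x] (3,8)
    t=3.0715 [y] (3,9) — stop
  → r_7 = 3.0715

ranges = [3.8105, 3.4578, 1.4000, 0.7247, 0.8083, 1.7186, 3.0715]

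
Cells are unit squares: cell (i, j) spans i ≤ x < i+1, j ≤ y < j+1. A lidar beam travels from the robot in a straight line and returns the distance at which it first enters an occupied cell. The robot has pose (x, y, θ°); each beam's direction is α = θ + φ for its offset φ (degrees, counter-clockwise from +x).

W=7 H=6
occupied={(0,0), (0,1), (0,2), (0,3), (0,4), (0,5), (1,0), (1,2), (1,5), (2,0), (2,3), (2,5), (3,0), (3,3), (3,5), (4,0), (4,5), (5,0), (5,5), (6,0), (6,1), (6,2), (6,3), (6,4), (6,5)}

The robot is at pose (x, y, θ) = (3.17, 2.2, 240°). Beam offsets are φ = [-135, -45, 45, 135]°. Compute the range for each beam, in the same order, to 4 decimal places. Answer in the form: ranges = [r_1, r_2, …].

beam 1: φ=-135°, α=105°
  cosα=-0.2588 sinα=0.9659 | (3,2) | tMaxX 0.6568 tMaxY 0.8282 | tΔX 3.8637 tΔY 1.0353
    t=0.6568 [x] (2,2)
    t=0.8282 [y] (2,3) — stop
  → r_1 = 0.8282
beam 2: φ=-45°, α=195°
  cosα=-0.9659 sinα=-0.2588 | (3,2) | tMaxX 0.1760 tMaxY 0.7727 | tΔX 1.0353 tΔY 3.8637
    t=0.1760 [x] (2,2)
    t=0.7727 [y] (2,1)
    t=1.2113 [x] (1,1)
    t=2.2465 [x] (0,1) — stop
  → r_2 = 2.2465
beam 3: φ=45°, α=285°
  cosα=0.2588 sinα=-0.9659 | (3,2) | tMaxX 3.2069 tMaxY 0.2071 | tΔX 3.8637 tΔY 1.0353
    t=0.2071 [y] (3,1)
    t=1.2423 [y] (3,0) — stop
  → r_3 = 1.2423
beam 4: φ=135°, α=15°
  cosα=0.9659 sinα=0.2588 | (3,2) | tMaxX 0.8593 tMaxY 3.0910 | tΔX 1.0353 tΔY 3.8637
    t=0.8593 [x] (4,2)
    t=1.8946 [x] (5,2)
    t=2.9298 [x] (6,2) — stop
  → r_4 = 2.9298

ranges = [0.8282, 2.2465, 1.2423, 2.9298]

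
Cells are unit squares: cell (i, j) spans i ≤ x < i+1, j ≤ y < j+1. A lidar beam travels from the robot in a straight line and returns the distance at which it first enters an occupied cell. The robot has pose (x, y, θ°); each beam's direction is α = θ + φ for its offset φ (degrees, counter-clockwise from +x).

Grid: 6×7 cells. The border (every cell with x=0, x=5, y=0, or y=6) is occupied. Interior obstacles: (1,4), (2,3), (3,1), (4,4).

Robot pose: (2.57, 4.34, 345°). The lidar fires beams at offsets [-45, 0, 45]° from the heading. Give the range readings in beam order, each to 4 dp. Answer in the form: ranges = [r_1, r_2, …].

ranges = [0.3926, 2.5157, 2.8059]

beam 1: φ=-45°, α=300°
  cosα=0.5000 sinα=-0.8660 | (2,4) | tMaxX 0.8600 tMaxY 0.3926 | tΔX 2.0000 tΔY 1.1547
    t=0.3926 [y] (2,3) — stop
  → r_1 = 0.3926
beam 2: φ=0°, α=345°
  cosα=0.9659 sinα=-0.2588 | (2,4) | tMaxX 0.4452 tMaxY 1.3137 | tΔX 1.0353 tΔY 3.8637
    t=0.4452 [x] (3,4)
    t=1.3137 [y] (3,3)
    t=1.4804 [x] (4,3)
    t=2.5157 [x] (5,3) — stop
  → r_2 = 2.5157
beam 3: φ=45°, α=30°
  cosα=0.8660 sinα=0.5000 | (2,4) | tMaxX 0.4965 tMaxY 1.3200 | tΔX 1.1547 tΔY 2.0000
    t=0.4965 [x] (3,4)
    t=1.3200 [y] (3,5)
    t=1.6512 [x] (4,5)
    t=2.8059 [x] (5,5) — stop
  → r_3 = 2.8059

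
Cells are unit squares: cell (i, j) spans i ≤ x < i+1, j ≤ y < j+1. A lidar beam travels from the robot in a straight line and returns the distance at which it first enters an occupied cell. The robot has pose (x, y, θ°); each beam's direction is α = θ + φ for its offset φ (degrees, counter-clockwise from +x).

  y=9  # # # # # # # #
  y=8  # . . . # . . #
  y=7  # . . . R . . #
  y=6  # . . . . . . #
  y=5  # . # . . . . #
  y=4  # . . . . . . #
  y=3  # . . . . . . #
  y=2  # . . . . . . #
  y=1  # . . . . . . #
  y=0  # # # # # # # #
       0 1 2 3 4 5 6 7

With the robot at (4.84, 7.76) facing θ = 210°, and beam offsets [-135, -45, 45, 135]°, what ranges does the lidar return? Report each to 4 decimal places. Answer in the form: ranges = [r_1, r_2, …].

ranges = [0.2485, 3.9755, 6.9985, 2.2362]

beam 1: φ=-135°, α=75°
  cosα=0.2588 sinα=0.9659 | (4,7) | tMaxX 0.6182 tMaxY 0.2485 | tΔX 3.8637 tΔY 1.0353
    t=0.2485 [y] (4,8) — stop
  → r_1 = 0.2485
beam 2: φ=-45°, α=165°
  cosα=-0.9659 sinα=0.2588 | (4,7) | tMaxX 0.8696 tMaxY 0.9273 | tΔX 1.0353 tΔY 3.8637
    t=0.8696 [x] (3,7)
    t=0.9273 [y] (3,8)
    t=1.9049 [x] (2,8)
    t=2.9402 [x] (1,8)
    t=3.9755 [x] (0,8) — stop
  → r_2 = 3.9755
beam 3: φ=45°, α=255°
  cosα=-0.2588 sinα=-0.9659 | (4,7) | tMaxX 3.2455 tMaxY 0.7868 | tΔX 3.8637 tΔY 1.0353
    t=0.7868 [y] (4,6)
    t=1.8221 [y] (4,5)
    t=2.8574 [y] (4,4)
    t=3.2455 [x] (3,4)
    t=3.8926 [y] (3,3)
    t=4.9279 [y] (3,2)
    t=5.9632 [y] (3,1)
    t=6.9985 [y] (3,0) — stop
  → r_3 = 6.9985
beam 4: φ=135°, α=345°
  cosα=0.9659 sinα=-0.2588 | (4,7) | tMaxX 0.1656 tMaxY 2.9364 | tΔX 1.0353 tΔY 3.8637
    t=0.1656 [x] (5,7)
    t=1.2009 [x] (6,7)
    t=2.2362 [x] (7,7) — stop
  → r_4 = 2.2362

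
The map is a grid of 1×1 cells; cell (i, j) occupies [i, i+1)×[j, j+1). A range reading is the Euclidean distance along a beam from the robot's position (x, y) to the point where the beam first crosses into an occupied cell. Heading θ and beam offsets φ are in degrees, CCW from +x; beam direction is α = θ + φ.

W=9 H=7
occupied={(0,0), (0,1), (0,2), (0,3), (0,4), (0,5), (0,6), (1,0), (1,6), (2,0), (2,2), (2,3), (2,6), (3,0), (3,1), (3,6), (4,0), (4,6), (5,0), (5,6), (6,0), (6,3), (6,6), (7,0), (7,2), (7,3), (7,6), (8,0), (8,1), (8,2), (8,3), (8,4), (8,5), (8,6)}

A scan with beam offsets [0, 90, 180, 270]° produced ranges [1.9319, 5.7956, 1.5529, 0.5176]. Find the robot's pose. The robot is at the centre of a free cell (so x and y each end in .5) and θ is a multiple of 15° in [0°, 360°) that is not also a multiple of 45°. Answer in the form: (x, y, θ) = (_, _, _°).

Candidates: 29 free-cell centres × 16 headings = 464 poses. Raycast each; keep the one whose scan matches to 4 dp.
  (2.5, 1.5, 120°): beam 1 = 0.5774 ≠ 1.9319 ✗
  (7.5, 1.5, 240°): beam 1 = 0.5774 ≠ 1.9319 ✗
  (5.5, 1.5, 120°): beam 1 = 5.1962 ≠ 1.9319 ✗
  (5.5, 4.5, 330°): beam 1 = 1.0000 ≠ 1.9319 ✗
  …
  (1.5, 4.5, 285°): r_1=1.9319, r_2=5.7956, r_3=1.5529, r_4=0.5176 — all match ✓
Only this pose fits every beam.

(x, y, θ) = (1.5, 4.5, 285°)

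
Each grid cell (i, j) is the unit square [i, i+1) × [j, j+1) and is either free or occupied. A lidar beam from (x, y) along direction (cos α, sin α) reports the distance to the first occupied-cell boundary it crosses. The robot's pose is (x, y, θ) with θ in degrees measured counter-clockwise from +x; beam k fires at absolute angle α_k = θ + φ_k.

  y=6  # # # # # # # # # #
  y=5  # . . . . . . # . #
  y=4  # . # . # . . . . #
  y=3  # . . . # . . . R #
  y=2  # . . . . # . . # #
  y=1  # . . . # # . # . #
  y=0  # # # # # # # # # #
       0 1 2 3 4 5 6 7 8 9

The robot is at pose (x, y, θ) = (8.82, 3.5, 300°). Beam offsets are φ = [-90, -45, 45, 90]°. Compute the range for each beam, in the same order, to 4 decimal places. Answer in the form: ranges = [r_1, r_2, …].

ranges = [3.2563, 0.5176, 0.1863, 0.2078]

beam 1: φ=-90°, α=210°
  d=(-0.8660,-0.5000)  start (8,3)  tX=0.9469 tY=1.0000  stride 1/|dx|=1.1547 1/|dy|=2.0000
    cross x-line → (7,3), t=0.9469
    cross y-line → (7,2), t=1.0000
    cross x-line → (6,2), t=2.1016
    cross y-line → (6,1), t=3.0000
    cross x-line → (5,1), t=3.2563 (wall)
  → r_1 = 3.2563
beam 2: φ=-45°, α=255°
  d=(-0.2588,-0.9659)  start (8,3)  tX=3.1682 tY=0.5176  stride 1/|dx|=3.8637 1/|dy|=1.0353
    cross y-line → (8,2), t=0.5176 (wall)
  → r_2 = 0.5176
beam 3: φ=45°, α=345°
  d=(0.9659,-0.2588)  start (8,3)  tX=0.1863 tY=1.9319  stride 1/|dx|=1.0353 1/|dy|=3.8637
    cross x-line → (9,3), t=0.1863 (wall)
  → r_3 = 0.1863
beam 4: φ=90°, α=30°
  d=(0.8660,0.5000)  start (8,3)  tX=0.2078 tY=1.0000  stride 1/|dx|=1.1547 1/|dy|=2.0000
    cross x-line → (9,3), t=0.2078 (wall)
  → r_4 = 0.2078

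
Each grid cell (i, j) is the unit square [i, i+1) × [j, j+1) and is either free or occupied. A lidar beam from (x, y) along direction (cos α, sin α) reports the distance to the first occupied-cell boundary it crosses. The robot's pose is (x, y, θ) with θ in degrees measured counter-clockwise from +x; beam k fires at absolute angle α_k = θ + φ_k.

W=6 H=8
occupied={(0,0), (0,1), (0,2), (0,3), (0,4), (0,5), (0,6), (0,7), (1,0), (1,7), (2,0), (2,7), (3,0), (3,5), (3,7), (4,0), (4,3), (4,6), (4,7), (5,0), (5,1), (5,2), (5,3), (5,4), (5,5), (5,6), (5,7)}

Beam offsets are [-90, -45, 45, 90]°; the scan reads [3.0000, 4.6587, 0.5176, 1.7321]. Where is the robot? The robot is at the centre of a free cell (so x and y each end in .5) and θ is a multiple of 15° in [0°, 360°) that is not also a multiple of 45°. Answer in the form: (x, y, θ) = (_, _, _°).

Candidates: 21 free-cell centres × 16 headings = 336 poses. Raycast each; keep the one whose scan matches to 4 dp.
  (3.5, 6.5, 285°): beam 1 = 2.5882 ≠ 3.0000 ✗
  (1.5, 4.5, 165°): beam 1 = 2.5882 ≠ 3.0000 ✗
  (1.5, 5.5, 345°): beam 1 = 1.9319 ≠ 3.0000 ✗
  (2.5, 5.5, 255°): beam 1 = 1.5529 ≠ 3.0000 ✗
  (1.5, 6.5, 210°): beam 1 = 0.5774 ≠ 3.0000 ✗
  …
  (2.5, 5.5, 330°): r_1=3.0000, r_2=4.6587, r_3=0.5176, r_4=1.7321 — all match ✓
No second candidate reproduces the full scan.

(x, y, θ) = (2.5, 5.5, 330°)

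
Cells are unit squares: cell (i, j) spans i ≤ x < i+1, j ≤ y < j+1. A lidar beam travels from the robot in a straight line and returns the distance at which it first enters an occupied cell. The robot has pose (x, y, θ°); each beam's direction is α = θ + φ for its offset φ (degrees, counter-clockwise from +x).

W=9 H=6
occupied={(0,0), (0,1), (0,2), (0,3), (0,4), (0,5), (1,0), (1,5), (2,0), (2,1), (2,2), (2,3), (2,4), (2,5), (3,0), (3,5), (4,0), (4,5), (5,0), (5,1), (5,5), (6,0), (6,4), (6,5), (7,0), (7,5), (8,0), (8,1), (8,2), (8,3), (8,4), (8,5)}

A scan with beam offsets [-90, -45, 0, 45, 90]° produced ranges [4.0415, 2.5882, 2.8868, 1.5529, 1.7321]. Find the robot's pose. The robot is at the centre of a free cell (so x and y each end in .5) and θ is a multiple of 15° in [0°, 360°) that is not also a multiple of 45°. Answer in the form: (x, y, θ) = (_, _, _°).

Enumerate (i+0.5, j+0.5, θ) over the 22 free cells and 16 admissible headings. For each, cast all 5 beams and compare to the given ranges.
  (3.5, 3.5, 210°): beam 1 = 1.0000 ≠ 4.0415 ✗
  (1.5, 3.5, 15°): beam 1 = 1.9319 ≠ 4.0415 ✗
  (3.5, 2.5, 210°): beam 1 = 1.0000 ≠ 4.0415 ✗
  (3.5, 1.5, 240°): beam 1 = 0.5774 ≠ 4.0415 ✗
  …
  (4.5, 2.5, 120°): r_1=4.0415, r_2=2.5882, r_3=2.8868, r_4=1.5529, r_5=1.7321 — all match ✓
No second candidate reproduces the full scan.

(x, y, θ) = (4.5, 2.5, 120°)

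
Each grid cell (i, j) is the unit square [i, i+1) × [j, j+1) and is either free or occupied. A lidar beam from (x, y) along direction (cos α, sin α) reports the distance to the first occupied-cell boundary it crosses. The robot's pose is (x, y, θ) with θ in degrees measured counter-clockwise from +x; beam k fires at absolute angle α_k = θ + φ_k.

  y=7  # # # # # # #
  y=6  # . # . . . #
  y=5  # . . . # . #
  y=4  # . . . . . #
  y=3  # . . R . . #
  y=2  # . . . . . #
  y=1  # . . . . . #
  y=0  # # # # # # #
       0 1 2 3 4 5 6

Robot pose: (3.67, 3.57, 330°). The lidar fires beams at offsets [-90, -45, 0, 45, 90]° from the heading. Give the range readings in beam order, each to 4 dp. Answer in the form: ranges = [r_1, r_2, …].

ranges = [2.9676, 2.6607, 2.6905, 2.4122, 1.6512]

beam 1: φ=-90°, α=240°
  direction (-0.5000, -0.8660); cell (3,3); t to first gridline: x 1.3400, y 0.6582 (then +2.0000 / +1.1547)
    (3,2) via y @ 0.6582
    (2,2) via x @ 1.3400
    (2,1) via y @ 1.8129
    (2,0) via y @ 2.9676  # hit
  → r_1 = 2.9676
beam 2: φ=-45°, α=285°
  direction (0.2588, -0.9659); cell (3,3); t to first gridline: x 1.2750, y 0.5901 (then +3.8637 / +1.0353)
    (3,2) via y @ 0.5901
    (4,2) via x @ 1.2750
    (4,1) via y @ 1.6254
    (4,0) via y @ 2.6607  # hit
  → r_2 = 2.6607
beam 3: φ=0°, α=330°
  direction (0.8660, -0.5000); cell (3,3); t to first gridline: x 0.3811, y 1.1400 (then +1.1547 / +2.0000)
    (4,3) via x @ 0.3811
    (4,2) via y @ 1.1400
    (5,2) via x @ 1.5358
    (6,2) via x @ 2.6905  # hit
  → r_3 = 2.6905
beam 4: φ=45°, α=15°
  direction (0.9659, 0.2588); cell (3,3); t to first gridline: x 0.3416, y 1.6614 (then +1.0353 / +3.8637)
    (4,3) via x @ 0.3416
    (5,3) via x @ 1.3769
    (5,4) via y @ 1.6614
    (6,4) via x @ 2.4122  # hit
  → r_4 = 2.4122
beam 5: φ=90°, α=60°
  direction (0.5000, 0.8660); cell (3,3); t to first gridline: x 0.6600, y 0.4965 (then +2.0000 / +1.1547)
    (3,4) via y @ 0.4965
    (4,4) via x @ 0.6600
    (4,5) via y @ 1.6512  # hit
  → r_5 = 1.6512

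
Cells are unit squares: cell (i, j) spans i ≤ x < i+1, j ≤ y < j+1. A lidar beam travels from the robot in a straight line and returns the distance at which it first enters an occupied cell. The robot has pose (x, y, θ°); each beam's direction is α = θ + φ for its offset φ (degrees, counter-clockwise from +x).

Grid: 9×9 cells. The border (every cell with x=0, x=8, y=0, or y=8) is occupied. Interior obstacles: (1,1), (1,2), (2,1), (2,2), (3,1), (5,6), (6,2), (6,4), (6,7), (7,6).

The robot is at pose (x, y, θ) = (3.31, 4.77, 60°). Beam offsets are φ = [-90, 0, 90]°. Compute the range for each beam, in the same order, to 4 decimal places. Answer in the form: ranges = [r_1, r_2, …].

beam 1: φ=-90°, α=330°
  direction (0.8660, -0.5000); cell (3,4); t to first gridline: x 0.7967, y 1.5400 (then +1.1547 / +2.0000)
    (4,4) via x @ 0.7967
    (4,3) via y @ 1.5400
    (5,3) via x @ 1.9514
    (6,3) via x @ 3.1061
    (6,2) via y @ 3.5400  # hit
  → r_1 = 3.5400
beam 2: φ=0°, α=60°
  direction (0.5000, 0.8660); cell (3,4); t to first gridline: x 1.3800, y 0.2656 (then +2.0000 / +1.1547)
    (3,5) via y @ 0.2656
    (4,5) via x @ 1.3800
    (4,6) via y @ 1.4203
    (4,7) via y @ 2.5750
    (5,7) via x @ 3.3800
    (5,8) via y @ 3.7297  # hit
  → r_2 = 3.7297
beam 3: φ=90°, α=150°
  direction (-0.8660, 0.5000); cell (3,4); t to first gridline: x 0.3580, y 0.4600 (then +1.1547 / +2.0000)
    (2,4) via x @ 0.3580
    (2,5) via y @ 0.4600
    (1,5) via x @ 1.5127
    (1,6) via y @ 2.4600
    (0,6) via x @ 2.6674  # hit
  → r_3 = 2.6674

ranges = [3.5400, 3.7297, 2.6674]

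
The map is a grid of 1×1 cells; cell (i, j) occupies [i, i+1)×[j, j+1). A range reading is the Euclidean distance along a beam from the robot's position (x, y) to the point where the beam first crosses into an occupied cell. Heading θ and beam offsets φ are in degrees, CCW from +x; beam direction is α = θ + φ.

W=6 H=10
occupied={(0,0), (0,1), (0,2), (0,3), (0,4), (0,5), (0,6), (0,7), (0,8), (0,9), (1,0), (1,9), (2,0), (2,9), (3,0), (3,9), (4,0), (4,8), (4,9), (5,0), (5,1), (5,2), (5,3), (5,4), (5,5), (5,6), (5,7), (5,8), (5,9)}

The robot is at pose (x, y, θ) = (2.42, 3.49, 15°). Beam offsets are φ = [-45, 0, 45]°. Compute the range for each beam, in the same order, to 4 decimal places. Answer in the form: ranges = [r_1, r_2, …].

beam 1: φ=-45°, α=330°
  dir = (cos 330°, sin 330°) = (0.8660, -0.5000); from cell (2,3)
  next x-line at t=0.6697, next y-line at t=0.9800; Δt_x=1.1547, Δt_y=2.0000
    x: enter (3,3) at t=0.6697
    y: enter (3,2) at t=0.9800
    x: enter (4,2) at t=1.8244
    x: enter (5,2) at t=2.9791 ← occupied
  → r_1 = 2.9791
beam 2: φ=0°, α=15°
  dir = (cos 15°, sin 15°) = (0.9659, 0.2588); from cell (2,3)
  next x-line at t=0.6005, next y-line at t=1.9705; Δt_x=1.0353, Δt_y=3.8637
    x: enter (3,3) at t=0.6005
    x: enter (4,3) at t=1.6357
    y: enter (4,4) at t=1.9705
    x: enter (5,4) at t=2.6710 ← occupied
  → r_2 = 2.6710
beam 3: φ=45°, α=60°
  dir = (cos 60°, sin 60°) = (0.5000, 0.8660); from cell (2,3)
  next x-line at t=1.1600, next y-line at t=0.5889; Δt_x=2.0000, Δt_y=1.1547
    y: enter (2,4) at t=0.5889
    x: enter (3,4) at t=1.1600
    y: enter (3,5) at t=1.7436
    y: enter (3,6) at t=2.8983
    x: enter (4,6) at t=3.1600
    y: enter (4,7) at t=4.0530
    x: enter (5,7) at t=5.1600 ← occupied
  → r_3 = 5.1600

ranges = [2.9791, 2.6710, 5.1600]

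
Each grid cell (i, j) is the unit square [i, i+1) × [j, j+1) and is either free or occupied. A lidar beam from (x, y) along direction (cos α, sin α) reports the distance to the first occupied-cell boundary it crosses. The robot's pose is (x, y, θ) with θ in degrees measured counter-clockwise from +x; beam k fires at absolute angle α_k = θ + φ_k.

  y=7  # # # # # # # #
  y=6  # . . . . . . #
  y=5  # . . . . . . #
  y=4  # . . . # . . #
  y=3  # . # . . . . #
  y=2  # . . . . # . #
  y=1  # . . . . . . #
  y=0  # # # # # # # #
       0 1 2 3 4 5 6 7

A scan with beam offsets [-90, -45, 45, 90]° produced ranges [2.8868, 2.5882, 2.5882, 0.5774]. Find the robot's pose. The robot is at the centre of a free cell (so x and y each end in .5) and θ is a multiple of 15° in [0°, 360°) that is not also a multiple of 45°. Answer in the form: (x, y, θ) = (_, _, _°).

Enumerate (i+0.5, j+0.5, θ) over the 33 free cells and 16 admissible headings. For each, cast all 4 beams and compare to the given ranges.
  (2.5, 6.5, 330°): beam 1 = 3.0000 ≠ 2.8868 ✗
  (3.5, 1.5, 60°): beam 1 = 1.0000 ≠ 2.8868 ✗
  (6.5, 6.5, 15°): beam 1 = 1.9319 ≠ 2.8868 ✗
  (2.5, 6.5, 210°): beam 1 = 0.5774 ≠ 2.8868 ✗
  …
  (4.5, 3.5, 330°): r_1=2.8868, r_2=2.5882, r_3=2.5882, r_4=0.5774 — all match ✓
Only this pose fits every beam.

(x, y, θ) = (4.5, 3.5, 330°)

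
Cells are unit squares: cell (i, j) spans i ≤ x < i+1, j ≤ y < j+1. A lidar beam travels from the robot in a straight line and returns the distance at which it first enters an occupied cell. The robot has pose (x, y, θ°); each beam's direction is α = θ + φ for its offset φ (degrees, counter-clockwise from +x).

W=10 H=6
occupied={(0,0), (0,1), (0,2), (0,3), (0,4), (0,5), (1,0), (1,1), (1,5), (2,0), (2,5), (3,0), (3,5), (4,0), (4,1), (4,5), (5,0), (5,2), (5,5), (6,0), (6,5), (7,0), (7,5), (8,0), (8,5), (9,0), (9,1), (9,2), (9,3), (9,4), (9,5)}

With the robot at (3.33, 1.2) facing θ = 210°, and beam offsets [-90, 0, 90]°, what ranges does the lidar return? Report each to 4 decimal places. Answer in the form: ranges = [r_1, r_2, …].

beam 1: φ=-90°, α=120°
  dir = (cos 120°, sin 120°) = (-0.5000, 0.8660); from cell (3,1)
  next x-line at t=0.6600, next y-line at t=0.9238; Δt_x=2.0000, Δt_y=1.1547
    x: enter (2,1) at t=0.6600
    y: enter (2,2) at t=0.9238
    y: enter (2,3) at t=2.0785
    x: enter (1,3) at t=2.6600
    y: enter (1,4) at t=3.2332
    y: enter (1,5) at t=4.3879 ← occupied
  → r_1 = 4.3879
beam 2: φ=0°, α=210°
  dir = (cos 210°, sin 210°) = (-0.8660, -0.5000); from cell (3,1)
  next x-line at t=0.3811, next y-line at t=0.4000; Δt_x=1.1547, Δt_y=2.0000
    x: enter (2,1) at t=0.3811
    y: enter (2,0) at t=0.4000 ← occupied
  → r_2 = 0.4000
beam 3: φ=90°, α=300°
  dir = (cos 300°, sin 300°) = (0.5000, -0.8660); from cell (3,1)
  next x-line at t=1.3400, next y-line at t=0.2309; Δt_x=2.0000, Δt_y=1.1547
    y: enter (3,0) at t=0.2309 ← occupied
  → r_3 = 0.2309

ranges = [4.3879, 0.4000, 0.2309]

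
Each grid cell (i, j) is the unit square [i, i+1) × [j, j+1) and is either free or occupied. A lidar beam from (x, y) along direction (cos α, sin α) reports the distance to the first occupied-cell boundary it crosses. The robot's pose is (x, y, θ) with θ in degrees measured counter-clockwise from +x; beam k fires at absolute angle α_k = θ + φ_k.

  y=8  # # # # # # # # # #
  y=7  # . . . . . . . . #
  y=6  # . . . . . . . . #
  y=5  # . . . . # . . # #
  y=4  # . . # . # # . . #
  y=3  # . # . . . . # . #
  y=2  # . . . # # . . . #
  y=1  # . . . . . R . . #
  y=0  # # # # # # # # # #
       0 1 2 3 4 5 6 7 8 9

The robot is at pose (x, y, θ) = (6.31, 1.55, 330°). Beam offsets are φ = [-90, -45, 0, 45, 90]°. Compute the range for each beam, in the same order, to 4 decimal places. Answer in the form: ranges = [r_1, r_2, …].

ranges = [0.6351, 0.5694, 1.1000, 2.7849, 1.6743]

beam 1: φ=-90°, α=240°
  direction (-0.5000, -0.8660); cell (6,1); t to first gridline: x 0.6200, y 0.6351 (then +2.0000 / +1.1547)
    (5,1) via x @ 0.6200
    (5,0) via y @ 0.6351  # hit
  → r_1 = 0.6351
beam 2: φ=-45°, α=285°
  direction (0.2588, -0.9659); cell (6,1); t to first gridline: x 2.6660, y 0.5694 (then +3.8637 / +1.0353)
    (6,0) via y @ 0.5694  # hit
  → r_2 = 0.5694
beam 3: φ=0°, α=330°
  direction (0.8660, -0.5000); cell (6,1); t to first gridline: x 0.7967, y 1.1000 (then +1.1547 / +2.0000)
    (7,1) via x @ 0.7967
    (7,0) via y @ 1.1000  # hit
  → r_3 = 1.1000
beam 4: φ=45°, α=15°
  direction (0.9659, 0.2588); cell (6,1); t to first gridline: x 0.7143, y 1.7387 (then +1.0353 / +3.8637)
    (7,1) via x @ 0.7143
    (7,2) via y @ 1.7387
    (8,2) via x @ 1.7496
    (9,2) via x @ 2.7849  # hit
  → r_4 = 2.7849
beam 5: φ=90°, α=60°
  direction (0.5000, 0.8660); cell (6,1); t to first gridline: x 1.3800, y 0.5196 (then +2.0000 / +1.1547)
    (6,2) via y @ 0.5196
    (7,2) via x @ 1.3800
    (7,3) via y @ 1.6743  # hit
  → r_5 = 1.6743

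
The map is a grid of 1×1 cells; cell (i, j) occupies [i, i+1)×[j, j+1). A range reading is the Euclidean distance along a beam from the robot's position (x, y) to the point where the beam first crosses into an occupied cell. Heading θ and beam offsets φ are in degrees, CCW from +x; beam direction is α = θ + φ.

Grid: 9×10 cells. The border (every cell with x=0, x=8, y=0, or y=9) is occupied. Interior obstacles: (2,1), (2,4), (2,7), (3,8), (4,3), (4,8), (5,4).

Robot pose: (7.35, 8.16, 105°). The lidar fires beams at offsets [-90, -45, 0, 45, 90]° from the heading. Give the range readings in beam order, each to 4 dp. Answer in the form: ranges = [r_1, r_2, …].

beam 1: φ=-90°, α=15°
  dir = (cos 15°, sin 15°) = (0.9659, 0.2588); from cell (7,8)
  next x-line at t=0.6729, next y-line at t=3.2455; Δt_x=1.0353, Δt_y=3.8637
    x: enter (8,8) at t=0.6729 ← occupied
  → r_1 = 0.6729
beam 2: φ=-45°, α=60°
  dir = (cos 60°, sin 60°) = (0.5000, 0.8660); from cell (7,8)
  next x-line at t=1.3000, next y-line at t=0.9699; Δt_x=2.0000, Δt_y=1.1547
    y: enter (7,9) at t=0.9699 ← occupied
  → r_2 = 0.9699
beam 3: φ=0°, α=105°
  dir = (cos 105°, sin 105°) = (-0.2588, 0.9659); from cell (7,8)
  next x-line at t=1.3523, next y-line at t=0.8696; Δt_x=3.8637, Δt_y=1.0353
    y: enter (7,9) at t=0.8696 ← occupied
  → r_3 = 0.8696
beam 4: φ=45°, α=150°
  dir = (cos 150°, sin 150°) = (-0.8660, 0.5000); from cell (7,8)
  next x-line at t=0.4041, next y-line at t=1.6800; Δt_x=1.1547, Δt_y=2.0000
    x: enter (6,8) at t=0.4041
    x: enter (5,8) at t=1.5588
    y: enter (5,9) at t=1.6800 ← occupied
  → r_4 = 1.6800
beam 5: φ=90°, α=195°
  dir = (cos 195°, sin 195°) = (-0.9659, -0.2588); from cell (7,8)
  next x-line at t=0.3623, next y-line at t=0.6182; Δt_x=1.0353, Δt_y=3.8637
    x: enter (6,8) at t=0.3623
    y: enter (6,7) at t=0.6182
    x: enter (5,7) at t=1.3976
    x: enter (4,7) at t=2.4329
    x: enter (3,7) at t=3.4682
    y: enter (3,6) at t=4.4819
    x: enter (2,6) at t=4.5035
    x: enter (1,6) at t=5.5387
    x: enter (0,6) at t=6.5740 ← occupied
  → r_5 = 6.5740

ranges = [0.6729, 0.9699, 0.8696, 1.6800, 6.5740]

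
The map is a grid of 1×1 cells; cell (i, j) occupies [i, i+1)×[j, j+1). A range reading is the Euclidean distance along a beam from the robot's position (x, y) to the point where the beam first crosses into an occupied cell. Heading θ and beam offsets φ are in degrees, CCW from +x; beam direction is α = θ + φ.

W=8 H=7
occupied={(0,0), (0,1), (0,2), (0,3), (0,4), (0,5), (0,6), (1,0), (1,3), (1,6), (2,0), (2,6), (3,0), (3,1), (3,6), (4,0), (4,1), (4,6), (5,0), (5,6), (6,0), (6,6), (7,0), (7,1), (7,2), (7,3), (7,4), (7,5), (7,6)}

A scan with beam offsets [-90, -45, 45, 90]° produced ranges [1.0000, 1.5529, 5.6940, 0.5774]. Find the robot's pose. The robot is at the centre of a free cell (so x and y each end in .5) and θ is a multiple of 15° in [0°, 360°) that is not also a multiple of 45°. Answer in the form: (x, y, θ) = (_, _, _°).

Candidates: 27 free-cell centres × 16 headings = 432 poses. Raycast each; keep the one whose scan matches to 4 dp.
  (6.5, 3.5, 15°): beam 1 = 1.9319 ≠ 1.0000 ✗
  (4.5, 4.5, 195°): beam 1 = 1.5529 ≠ 1.0000 ✗
  (6.5, 4.5, 15°): beam 1 = 1.9319 ≠ 1.0000 ✗
  …
  (1.5, 2.5, 330°): r_1=1.0000, r_2=1.5529, r_3=5.6940, r_4=0.5774 — all match ✓
Only this pose fits every beam.

(x, y, θ) = (1.5, 2.5, 330°)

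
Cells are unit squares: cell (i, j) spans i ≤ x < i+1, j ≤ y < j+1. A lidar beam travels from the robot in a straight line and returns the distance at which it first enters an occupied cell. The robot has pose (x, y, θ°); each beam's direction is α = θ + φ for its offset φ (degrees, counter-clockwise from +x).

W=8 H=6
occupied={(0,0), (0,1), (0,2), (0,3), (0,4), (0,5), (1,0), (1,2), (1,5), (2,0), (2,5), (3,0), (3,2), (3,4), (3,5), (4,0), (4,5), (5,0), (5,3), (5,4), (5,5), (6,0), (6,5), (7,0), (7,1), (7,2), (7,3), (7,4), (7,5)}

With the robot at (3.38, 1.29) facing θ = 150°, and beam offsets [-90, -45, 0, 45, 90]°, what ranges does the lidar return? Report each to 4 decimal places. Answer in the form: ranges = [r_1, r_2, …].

beam 1: φ=-90°, α=60°
  cosα=0.5000 sinα=0.8660 | (3,1) | tMaxX 1.2400 tMaxY 0.8198 | tΔX 2.0000 tΔY 1.1547
    t=0.8198 [y] (3,2) — stop
  → r_1 = 0.8198
beam 2: φ=-45°, α=105°
  cosα=-0.2588 sinα=0.9659 | (3,1) | tMaxX 1.4682 tMaxY 0.7350 | tΔX 3.8637 tΔY 1.0353
    t=0.7350 [y] (3,2) — stop
  → r_2 = 0.7350
beam 3: φ=0°, α=150°
  cosα=-0.8660 sinα=0.5000 | (3,1) | tMaxX 0.4388 tMaxY 1.4200 | tΔX 1.1547 tΔY 2.0000
    t=0.4388 [x] (2,1)
    t=1.4200 [y] (2,2)
    t=1.5935 [x] (1,2) — stop
  → r_3 = 1.5935
beam 4: φ=45°, α=195°
  cosα=-0.9659 sinα=-0.2588 | (3,1) | tMaxX 0.3934 tMaxY 1.1205 | tΔX 1.0353 tΔY 3.8637
    t=0.3934 [x] (2,1)
    t=1.1205 [y] (2,0) — stop
  → r_4 = 1.1205
beam 5: φ=90°, α=240°
  cosα=-0.5000 sinα=-0.8660 | (3,1) | tMaxX 0.7600 tMaxY 0.3349 | tΔX 2.0000 tΔY 1.1547
    t=0.3349 [y] (3,0) — stop
  → r_5 = 0.3349

ranges = [0.8198, 0.7350, 1.5935, 1.1205, 0.3349]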